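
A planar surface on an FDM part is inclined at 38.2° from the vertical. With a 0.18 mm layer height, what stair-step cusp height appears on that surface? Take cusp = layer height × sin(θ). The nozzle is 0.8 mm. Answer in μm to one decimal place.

h_c = t·sin θ = 0.18 × 0.6184 = 0.111312 mm (111.3 μm).

111.3 μm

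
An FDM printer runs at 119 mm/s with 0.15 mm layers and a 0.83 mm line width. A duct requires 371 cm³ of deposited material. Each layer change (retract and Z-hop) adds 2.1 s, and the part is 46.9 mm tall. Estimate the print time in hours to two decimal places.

7.14 hours

Bead cross-section = 0.15 × 0.83 = 0.1245 mm².
Total extruded path = 371000/0.1245 = 2979919.7 mm.
Time extruding: 2979919.7 / 119 → 25041.3 s.
Number of layers: 46.9 / 0.15 → 313 (rounded up).
Non-print overhead = 313 × 2.1 = 657.3 s.
Altogether 25041.3 + 657.3 = 25698.6 s, i.e. 7.14 hours.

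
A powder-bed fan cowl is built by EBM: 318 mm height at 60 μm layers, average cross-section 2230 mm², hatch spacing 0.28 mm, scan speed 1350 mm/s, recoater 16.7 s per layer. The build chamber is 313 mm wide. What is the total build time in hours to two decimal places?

33.27 hours

Number of layers: 318 / 0.06 → 5300 (rounded up).
Scan path per layer = 2230 / 0.28, so 7964.3 mm.
Beam time per layer = 7964.3 / 1350 = 5.8995 s.
Time per layer = 5.8995 + 16.7 = 22.5995 s.
Build time = 5300 × 22.5995 = 119777.35 s = 33.27 hours.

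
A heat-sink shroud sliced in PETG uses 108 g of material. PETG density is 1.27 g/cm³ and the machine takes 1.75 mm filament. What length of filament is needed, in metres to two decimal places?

35.36 m

Volume = 108 g / 1.27 g·cm⁻³ = 85.0394 cm³ = 85039.4 mm³.
A = π r² = π × 0.875² = 2.4053 mm².
L = V/A = 85039.4/2.4053 = 35355.01 mm → 35.36 m.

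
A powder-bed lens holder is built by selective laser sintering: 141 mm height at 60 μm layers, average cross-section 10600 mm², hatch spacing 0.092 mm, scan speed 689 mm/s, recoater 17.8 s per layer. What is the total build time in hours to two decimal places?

120.78 hours

Number of layers: 141 / 0.06 → 2350 (rounded up).
Hatch length per layer = 10600 / 0.092 = 115217.4 mm.
Laser time per layer: 115217.4 / 689 → 167.2241 s.
Layer cycle = 167.2241 + 17.8 = 185.0241 s.
Total: 2350 × 185.0241 s = 434806.635 s → 120.78 hours.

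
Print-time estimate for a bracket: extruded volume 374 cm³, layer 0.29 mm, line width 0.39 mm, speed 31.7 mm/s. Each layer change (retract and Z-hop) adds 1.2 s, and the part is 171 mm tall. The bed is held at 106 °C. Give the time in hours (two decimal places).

Bead cross-section: 0.29 × 0.39 → 0.1131 mm².
Total extruded path = 374000/0.1131 = 3306808.1 mm.
Extrusion time = 3306808.1 / 31.7, so 104315.7 s.
Layer count = ceil(171 / 0.29) = 590.
Z-hop total: 590 × 1.2 → 708 s.
Total = 104315.7 + 708 = 105023.7 s = 29.17 hours.

29.17 hours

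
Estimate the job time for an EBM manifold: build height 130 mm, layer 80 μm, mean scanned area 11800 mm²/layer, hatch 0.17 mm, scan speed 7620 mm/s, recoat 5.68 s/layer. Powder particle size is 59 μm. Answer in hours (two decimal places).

6.68 hours

Layers = ⌈130/0.08⌉ = 1625.
Scan path per layer = 11800 / 0.17, so 69411.8 mm.
Beam time per layer = 69411.8 / 7620 = 9.1092 s.
Per-layer time = 9.1092 + 5.68 = 14.7892 s.
Build time = 1625 × 14.7892 = 24032.45 s = 6.68 hours.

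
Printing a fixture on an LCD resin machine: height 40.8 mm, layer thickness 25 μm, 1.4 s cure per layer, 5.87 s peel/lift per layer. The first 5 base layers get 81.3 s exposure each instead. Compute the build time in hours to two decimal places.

Layers = ⌈40.8/0.025⌉ = 1632.
Bottom layers = 5 × (81.3 + 5.87) = 435.85 s.
Normal layers = 1627 × (1.4 + 5.87), so 11828.29 s.
Sum: 435.85 + 11828.29 = 12264.14 s → 3.41 hours.

3.41 hours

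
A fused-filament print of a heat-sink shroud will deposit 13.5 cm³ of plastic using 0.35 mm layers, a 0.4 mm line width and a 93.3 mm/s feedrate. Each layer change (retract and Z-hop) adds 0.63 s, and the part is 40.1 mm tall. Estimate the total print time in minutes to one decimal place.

18.4 minutes

Extrusion cross-section = 0.35 × 0.4 = 0.14 mm².
Total extruded path = 13500/0.14 = 96428.6 mm.
Time extruding: 96428.6 / 93.3 → 1033.5 s.
Number of layers: 40.1 / 0.35 → 115 (rounded up).
Z-hop total: 115 × 0.63 → 72.45 s.
Altogether 1033.5 + 72.45 = 1105.95 s, i.e. 18.4 minutes.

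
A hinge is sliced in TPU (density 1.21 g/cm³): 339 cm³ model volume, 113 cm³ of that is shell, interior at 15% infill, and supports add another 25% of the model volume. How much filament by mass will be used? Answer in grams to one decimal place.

280.3 g

Infill region = 339 − 113, so 226 cm³.
Infill volume: 0.15 × 226 → 33.9 cm³.
Support: 0.25 × 339 → 84.75 cm³.
Total printed volume = 113 + 33.9 + 84.75 = 231.65 cm³.
Mass = 231.65 × 1.21 = 280.2965 g.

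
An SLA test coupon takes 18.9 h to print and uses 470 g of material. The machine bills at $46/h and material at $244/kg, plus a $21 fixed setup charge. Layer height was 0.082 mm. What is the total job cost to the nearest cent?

$1005.08

Time charge = 46 × 18.9 = $869.40.
Material charge = 244 × 470/1000 = $114.68.
Total = 869.40 + 114.68 + 21 = $1005.08.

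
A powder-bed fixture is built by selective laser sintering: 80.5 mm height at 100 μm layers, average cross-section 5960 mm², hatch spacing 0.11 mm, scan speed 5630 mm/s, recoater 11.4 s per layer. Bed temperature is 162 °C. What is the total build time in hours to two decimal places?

Layer count = ceil(80.5 / 0.1) = 805.
Hatch length per layer = 5960 / 0.11, so 54181.8 mm.
Per-layer scan time = 54181.8 / 5630 = 9.6238 s.
Per-layer time = 9.6238 + 11.4 = 21.0238 s.
Build time = 805 × 21.0238 = 16924.159 s = 4.70 hours.

4.70 hours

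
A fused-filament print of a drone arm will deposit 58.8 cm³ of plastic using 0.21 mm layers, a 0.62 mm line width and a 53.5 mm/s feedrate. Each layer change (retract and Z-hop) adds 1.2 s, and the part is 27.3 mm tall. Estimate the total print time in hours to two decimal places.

Extrusion cross-section: 0.21 × 0.62 → 0.1302 mm².
Path length: 58800 mm³ / 0.1302 mm² → 451612.9 mm.
Time extruding = 451612.9 / 53.5 = 8441.4 s.
Layers = ⌈27.3/0.21⌉ = 130.
Z-hop total = 130 × 1.2, so 156 s.
Total = 8441.4 + 156 = 8597.4 s = 2.39 hours.

2.39 hours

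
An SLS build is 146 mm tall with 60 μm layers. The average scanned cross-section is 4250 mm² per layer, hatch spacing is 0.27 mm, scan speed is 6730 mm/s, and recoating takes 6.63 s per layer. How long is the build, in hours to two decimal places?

Number of layers: 146 / 0.06 → 2434 (rounded up).
Scan path per layer = 4250 / 0.27, so 15740.7 mm.
Per-layer scan time = 15740.7 / 6730 = 2.3389 s.
Per-layer time = 2.3389 + 6.63, so 8.9689 s.
Build time = 2434 × 8.9689 = 21830.3026 s = 6.06 hours.

6.06 hours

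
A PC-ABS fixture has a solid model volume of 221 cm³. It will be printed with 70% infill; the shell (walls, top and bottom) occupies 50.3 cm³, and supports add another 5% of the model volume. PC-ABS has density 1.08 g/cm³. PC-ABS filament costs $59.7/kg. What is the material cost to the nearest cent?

Infill region = 221 − 50.3, so 170.7 cm³.
Infill volume = 0.70 × 170.7 = 119.49 cm³.
Support = 0.05 × 221, so 11.05 cm³.
Total printed volume = 50.3 + 119.49 + 11.05 = 180.84 cm³.
Mass = 180.84 × 1.08, so 195.3072 g.
At $59.7/kg: 195.3072/1000 × 59.7 = $11.66.

$11.66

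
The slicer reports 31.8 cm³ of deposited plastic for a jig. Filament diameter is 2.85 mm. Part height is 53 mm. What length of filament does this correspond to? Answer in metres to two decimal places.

Filament cross-section = π × (2.85/2)² = 6.3794 mm².
L = 31800 mm³ / 6.3794 mm² = 4984.79 mm, i.e. 4.98 m.

4.98 m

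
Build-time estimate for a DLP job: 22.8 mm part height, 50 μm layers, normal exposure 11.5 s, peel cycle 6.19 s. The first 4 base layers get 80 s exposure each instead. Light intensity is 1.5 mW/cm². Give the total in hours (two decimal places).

2.32 hours

Layer count = ceil(22.8 / 0.05) = 456.
Base layers = 4 × (80 + 6.19), so 344.76 s.
Remaining layers = 452 × (11.5 + 6.19), so 7995.88 s.
Total = 344.76 + 7995.88 = 8340.64 s = 2.32 hours.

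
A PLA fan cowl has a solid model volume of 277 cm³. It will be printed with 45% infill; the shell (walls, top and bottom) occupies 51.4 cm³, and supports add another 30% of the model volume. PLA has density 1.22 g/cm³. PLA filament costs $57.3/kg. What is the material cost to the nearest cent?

$16.50

Volume inside the shell: 277 − 51.4 → 225.6 cm³.
Infill deposited = 0.45 × 225.6, so 101.52 cm³.
Support: 0.30 × 277 → 83.1 cm³.
Deposited volume = 51.4 + 101.52 + 83.1 = 236.02 cm³.
Mass = 236.02 × 1.22 = 287.9444 g.
Cost = 287.9444 g / 1000 × $57.3/kg = $16.50.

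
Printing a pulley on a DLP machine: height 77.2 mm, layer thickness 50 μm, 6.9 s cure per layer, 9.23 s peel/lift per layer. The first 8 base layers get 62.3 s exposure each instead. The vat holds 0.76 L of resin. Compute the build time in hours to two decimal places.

Layers = ⌈77.2/0.05⌉ = 1544.
Burn-in layers: 8 × (62.3 + 9.23) → 572.24 s.
Remaining layers = 1536 × (6.9 + 9.23), so 24775.68 s.
Total = 572.24 + 24775.68 = 25347.92 s = 7.04 hours.

7.04 hours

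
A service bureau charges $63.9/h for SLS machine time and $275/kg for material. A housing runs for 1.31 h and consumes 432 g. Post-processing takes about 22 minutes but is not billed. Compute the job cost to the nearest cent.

Time charge = 63.9 × 1.31, so $83.709.
Material cost = 275 × 432/1000 = $118.80.
Job cost: 83.709 + 118.80 = 202.509 ≈ $202.51.

$202.51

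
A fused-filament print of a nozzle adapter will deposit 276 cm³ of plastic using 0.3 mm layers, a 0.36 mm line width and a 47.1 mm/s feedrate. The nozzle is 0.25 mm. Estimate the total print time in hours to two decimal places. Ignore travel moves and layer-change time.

15.07 hours

Bead cross-section = 0.3 × 0.36 = 0.108 mm².
Path length: 276000 mm³ / 0.108 mm² → 2555555.6 mm.
Print-move time: 2555555.6 / 47.1 → 54258.1 s.
54258.1 s = 15.07 hours.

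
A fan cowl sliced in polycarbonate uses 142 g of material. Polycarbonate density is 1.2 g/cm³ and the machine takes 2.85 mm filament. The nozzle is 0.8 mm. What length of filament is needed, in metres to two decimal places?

18.55 m

Extruded volume: 142/1.2 = 118.3333 cm³ (118333.3 mm³).
A = π r² = π × 1.425² = 6.3794 mm².
L = V/A = 118333.3/6.3794 = 18549.28 mm → 18.55 m.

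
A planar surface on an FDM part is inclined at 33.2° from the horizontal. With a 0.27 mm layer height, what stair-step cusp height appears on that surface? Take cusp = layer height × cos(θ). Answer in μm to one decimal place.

cos(33.2°) = 0.8368, so cusp = 0.27 × 0.8368 = 0.225936 mm → 225.9 μm.

225.9 μm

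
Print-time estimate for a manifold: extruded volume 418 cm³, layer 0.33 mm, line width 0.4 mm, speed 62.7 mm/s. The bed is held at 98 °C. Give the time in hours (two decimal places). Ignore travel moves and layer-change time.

Extrusion cross-section = 0.33 × 0.4, so 0.132 mm².
Total extruded path = 418000/0.132 = 3166666.7 mm.
Print-move time = 3166666.7 / 62.7 = 50505.1 s.
That's 50505.1 s → 14.03 hours.

14.03 hours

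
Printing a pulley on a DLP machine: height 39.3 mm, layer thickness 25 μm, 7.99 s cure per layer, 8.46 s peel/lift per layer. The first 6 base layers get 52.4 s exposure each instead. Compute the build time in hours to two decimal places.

7.26 hours

Layer count = ceil(39.3 / 0.025) = 1572.
Burn-in layers = 6 × (52.4 + 8.46) = 365.16 s.
Remaining layers = 1566 × (7.99 + 8.46), so 25760.7 s.
Sum: 365.16 + 25760.7 = 26125.86 s → 7.26 hours.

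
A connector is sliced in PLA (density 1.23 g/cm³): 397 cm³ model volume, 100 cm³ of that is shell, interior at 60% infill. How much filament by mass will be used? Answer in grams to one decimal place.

Interior volume: 397 − 100 → 297 cm³.
Infill volume: 0.60 × 297 → 178.2 cm³.
Deposited volume = 100 + 178.2, so 278.2 cm³.
Mass: 278.2 × 1.23 → 342.186 g.

342.2 g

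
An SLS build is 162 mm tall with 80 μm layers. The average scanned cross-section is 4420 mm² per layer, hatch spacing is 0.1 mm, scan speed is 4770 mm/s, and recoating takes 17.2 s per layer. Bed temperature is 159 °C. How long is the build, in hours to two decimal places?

14.89 hours

Layer count = ceil(162 / 0.08) = 2025.
Hatch length per layer = 4420 / 0.1, so 44200 mm.
Scan time per layer: 44200 / 4770 → 9.2662 s.
Time per layer = 9.2662 + 17.2, so 26.4662 s.
2025 layers × 26.4662 s/layer = 53594.055 s, i.e. 14.89 hours.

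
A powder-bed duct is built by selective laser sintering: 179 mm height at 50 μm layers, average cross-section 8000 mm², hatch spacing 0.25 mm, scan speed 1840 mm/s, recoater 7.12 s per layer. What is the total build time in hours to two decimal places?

Layer count = ceil(179 / 0.05) = 3580.
Hatch length per layer = 8000 / 0.25 = 32000 mm.
Scan time per layer = 32000 / 1840, so 17.3913 s.
Per-layer time: 17.3913 + 7.12 → 24.5113 s.
3580 layers × 24.5113 s/layer = 87750.454 s, i.e. 24.38 hours.

24.38 hours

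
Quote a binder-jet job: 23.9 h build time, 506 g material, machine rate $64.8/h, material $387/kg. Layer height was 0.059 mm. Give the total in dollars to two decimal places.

Time charge: 64.8 × 23.9 → $1548.72.
Material cost: 387 × 506/1000 → $195.822.
Total = 1548.72 + 195.822 = 1744.542 ≈ $1744.54.

$1744.54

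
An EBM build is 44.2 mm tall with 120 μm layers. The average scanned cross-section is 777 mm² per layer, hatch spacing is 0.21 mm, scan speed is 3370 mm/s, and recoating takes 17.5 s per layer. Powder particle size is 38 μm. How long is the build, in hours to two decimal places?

Number of layers: 44.2 / 0.12 → 369 (rounded up).
Per-layer scan distance = 777 / 0.21 = 3700 mm.
Beam time per layer: 3700 / 3370 → 1.0979 s.
Layer cycle: 1.0979 + 17.5 → 18.5979 s.
Build time = 369 × 18.5979 = 6862.6251 s = 1.91 hours.

1.91 hours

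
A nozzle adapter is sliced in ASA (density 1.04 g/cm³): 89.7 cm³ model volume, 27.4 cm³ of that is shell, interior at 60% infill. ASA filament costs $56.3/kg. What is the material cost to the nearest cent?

$3.79

Infill region = 89.7 − 27.4 = 62.3 cm³.
Infill deposited = 0.60 × 62.3 = 37.38 cm³.
Total extruded = 27.4 + 37.38, so 64.78 cm³.
Mass = 64.78 × 1.04, so 67.3712 g.
Cost = 67.3712 g / 1000 × $56.3/kg = $3.79.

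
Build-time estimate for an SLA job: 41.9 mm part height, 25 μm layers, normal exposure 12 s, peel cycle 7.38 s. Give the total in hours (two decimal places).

Layers = ⌈41.9/0.025⌉ = 1676.
Each layer takes = 12 + 7.38 = 19.38 s.
Total = 1676 × 19.38 = 32480.88 s = 9.02 hours.

9.02 hours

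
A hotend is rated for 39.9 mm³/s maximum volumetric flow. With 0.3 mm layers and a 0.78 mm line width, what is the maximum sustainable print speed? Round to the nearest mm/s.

171 mm/s

Bead cross-section = 0.3 × 0.78, so 0.234 mm².
Max speed = 39.9 / 0.234 = 170.51 ≈ 171 mm/s.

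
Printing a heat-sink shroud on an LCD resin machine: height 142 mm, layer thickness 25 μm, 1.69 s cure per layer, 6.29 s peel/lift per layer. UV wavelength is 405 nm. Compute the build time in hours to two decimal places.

Number of layers: 142 / 0.025 → 5680 (rounded up).
Each layer takes = 1.69 + 6.29, so 7.98 s.
Build time: 5680 × 7.98 s = 45326.4 s, i.e. 12.59 hours.

12.59 hours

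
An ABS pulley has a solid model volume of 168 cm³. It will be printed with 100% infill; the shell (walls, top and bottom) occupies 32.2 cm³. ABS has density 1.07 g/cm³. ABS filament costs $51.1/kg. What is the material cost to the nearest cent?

Volume inside the shell: 168 − 32.2 → 135.8 cm³.
Infill deposited = 1.00 × 135.8 = 135.8 cm³.
Total extruded: 32.2 + 135.8 → 168 cm³.
Mass = 168 × 1.07, so 179.76 g.
Cost = 179.76 g / 1000 × $51.1/kg = $9.19.

$9.19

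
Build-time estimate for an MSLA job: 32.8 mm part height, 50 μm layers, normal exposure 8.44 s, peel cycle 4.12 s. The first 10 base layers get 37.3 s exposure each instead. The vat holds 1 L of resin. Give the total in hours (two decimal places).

2.37 hours

Layer count = ceil(32.8 / 0.05) = 656.
Base layers: 10 × (37.3 + 4.12) → 414.2 s.
Normal layers = 646 × (8.44 + 4.12), so 8113.76 s.
Total = 414.2 + 8113.76 = 8527.96 s = 2.37 hours.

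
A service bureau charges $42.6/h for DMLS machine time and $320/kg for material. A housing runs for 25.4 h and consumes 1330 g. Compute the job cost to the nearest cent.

$1507.64

Machine-time cost = 42.6 × 25.4, so $1082.04.
Feedstock cost = 320 × 1330/1000, so $425.60.
Total = 1082.04 + 425.60 = $1507.64.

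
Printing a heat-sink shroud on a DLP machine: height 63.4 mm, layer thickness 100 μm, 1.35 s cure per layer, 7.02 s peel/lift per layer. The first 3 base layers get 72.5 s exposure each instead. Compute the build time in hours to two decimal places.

1.53 hours

Layer count = ceil(63.4 / 0.1) = 634.
Base layers = 3 × (72.5 + 7.02), so 238.56 s.
Normal layers = 631 × (1.35 + 7.02), so 5281.47 s.
Sum: 238.56 + 5281.47 = 5520.03 s → 1.53 hours.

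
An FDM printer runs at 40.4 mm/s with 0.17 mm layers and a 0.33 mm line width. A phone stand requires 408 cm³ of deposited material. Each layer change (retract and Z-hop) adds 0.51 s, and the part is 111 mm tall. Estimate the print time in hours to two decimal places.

Line area: 0.17 × 0.33 → 0.0561 mm².
Total extruded path = 408000/0.0561 = 7272727.3 mm.
Extrusion time = 7272727.3 / 40.4, so 180018 s.
Layers = ⌈111/0.17⌉ = 653.
Non-print overhead: 653 × 0.51 → 333.03 s.
Altogether 180018 + 333.03 = 180351.03 s, i.e. 50.10 hours.

50.10 hours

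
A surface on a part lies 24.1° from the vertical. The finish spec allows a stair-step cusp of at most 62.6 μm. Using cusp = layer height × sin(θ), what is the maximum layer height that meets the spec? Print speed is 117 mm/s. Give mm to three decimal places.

sin(24.1°) = 0.4083; t_max = 0.0626/0.4083 = 0.153 mm.

0.153 mm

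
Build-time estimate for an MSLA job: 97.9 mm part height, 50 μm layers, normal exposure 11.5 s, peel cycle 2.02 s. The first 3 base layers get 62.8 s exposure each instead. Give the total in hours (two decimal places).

7.40 hours

Layer count = ceil(97.9 / 0.05) = 1958.
Base layers = 3 × (62.8 + 2.02) = 194.46 s.
Remaining layers = 1955 × (11.5 + 2.02), so 26431.6 s.
Sum: 194.46 + 26431.6 = 26626.06 s → 7.40 hours.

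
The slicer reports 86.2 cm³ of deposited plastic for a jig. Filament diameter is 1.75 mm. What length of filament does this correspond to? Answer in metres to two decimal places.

A = π r² = π × 0.875² = 2.4053 mm².
Length = 86.2 cm³ / 2.4053 mm² = 86200 / 2.4053 = 35837.53 mm = 35.84 m.

35.84 m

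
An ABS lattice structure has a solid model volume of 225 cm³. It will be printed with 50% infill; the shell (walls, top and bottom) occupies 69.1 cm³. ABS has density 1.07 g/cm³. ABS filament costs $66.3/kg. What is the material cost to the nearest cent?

$10.43

Volume inside the shell = 225 − 69.1 = 155.9 cm³.
Infill volume: 0.50 × 155.9 → 77.95 cm³.
Total extruded = 69.1 + 77.95, so 147.05 cm³.
Mass: 147.05 × 1.07 → 157.3435 g.
Cost = 157.3435 g / 1000 × $66.3/kg = $10.43.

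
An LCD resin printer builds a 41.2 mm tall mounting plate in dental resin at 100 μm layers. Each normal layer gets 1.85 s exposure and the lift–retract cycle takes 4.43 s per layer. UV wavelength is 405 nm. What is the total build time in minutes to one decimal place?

Layers = ⌈41.2/0.1⌉ = 412.
Per-layer time: 1.85 + 4.43 → 6.28 s.
Total = 412 × 6.28 = 2587.36 s = 43.1 minutes.

43.1 minutes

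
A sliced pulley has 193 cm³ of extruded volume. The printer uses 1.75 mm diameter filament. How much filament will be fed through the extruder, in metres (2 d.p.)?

80.24 m

Cross-section of 1.75 mm filament: π·(1.75/2)² = 2.4053 mm².
L = 193000 mm³ / 2.4053 mm² = 80239.47 mm, i.e. 80.24 m.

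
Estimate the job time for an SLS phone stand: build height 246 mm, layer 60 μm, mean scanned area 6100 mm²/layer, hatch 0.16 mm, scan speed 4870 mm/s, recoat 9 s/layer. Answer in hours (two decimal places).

19.17 hours

Number of layers: 246 / 0.06 → 4100 (rounded up).
Scan path per layer = 6100 / 0.16 = 38125 mm.
Per-layer scan time = 38125 / 4870, so 7.8285 s.
Per-layer time = 7.8285 + 9 = 16.8285 s.
4100 layers × 16.8285 s/layer = 68996.85 s, i.e. 19.17 hours.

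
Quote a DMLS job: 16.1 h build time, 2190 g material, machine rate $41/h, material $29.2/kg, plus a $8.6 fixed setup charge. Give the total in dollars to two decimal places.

$732.65

Machine cost: 41 × 16.1 → $660.10.
Material cost: 29.2 × 2190/1000 → $63.948.
Adding setup: 660.10 + 63.948 + 8.6 → 732.648 ≈ $732.65.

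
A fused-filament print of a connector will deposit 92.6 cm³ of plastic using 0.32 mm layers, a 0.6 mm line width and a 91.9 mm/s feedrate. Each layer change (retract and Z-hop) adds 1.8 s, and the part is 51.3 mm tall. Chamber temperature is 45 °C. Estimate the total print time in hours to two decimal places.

Extrusion cross-section: 0.32 × 0.6 → 0.192 mm².
Total extruded path = 92600/0.192 = 482291.7 mm.
Time extruding = 482291.7 / 91.9, so 5248 s.
Layer count = ceil(51.3 / 0.32) = 161.
Layer-change overhead: 161 × 1.8 → 289.8 s.
Altogether 5248 + 289.8 = 5537.8 s, i.e. 1.54 hours.

1.54 hours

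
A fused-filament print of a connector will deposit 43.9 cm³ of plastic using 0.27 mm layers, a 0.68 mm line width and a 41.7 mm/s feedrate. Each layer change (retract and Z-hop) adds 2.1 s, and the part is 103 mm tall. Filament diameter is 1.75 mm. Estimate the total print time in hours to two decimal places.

1.82 hours

Bead cross-section = 0.27 × 0.68, so 0.1836 mm².
Path length: 43900 mm³ / 0.1836 mm² → 239106.8 mm.
Print-move time: 239106.8 / 41.7 → 5734 s.
Number of layers: 103 / 0.27 → 382 (rounded up).
Layer-change overhead = 382 × 2.1, so 802.2 s.
Total = 5734 + 802.2 = 6536.2 s = 1.82 hours.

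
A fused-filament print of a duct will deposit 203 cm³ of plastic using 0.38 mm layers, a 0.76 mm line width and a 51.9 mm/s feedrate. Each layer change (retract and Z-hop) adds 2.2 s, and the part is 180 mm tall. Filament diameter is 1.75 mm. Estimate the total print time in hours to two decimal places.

Bead cross-section = 0.38 × 0.76, so 0.2888 mm².
Total extruded path = 203000/0.2888 = 702908.6 mm.
Print-move time: 702908.6 / 51.9 → 13543.5 s.
Layers = ⌈180/0.38⌉ = 474.
Layer-change overhead: 474 × 2.2 → 1042.8 s.
Total = 13543.5 + 1042.8 = 14586.3 s = 4.05 hours.

4.05 hours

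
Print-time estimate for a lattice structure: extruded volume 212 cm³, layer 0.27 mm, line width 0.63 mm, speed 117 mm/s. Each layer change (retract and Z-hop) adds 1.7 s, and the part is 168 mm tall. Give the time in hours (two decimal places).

Extrusion cross-section = 0.27 × 0.63, so 0.1701 mm².
Path length: 212000 mm³ / 0.1701 mm² → 1246325.7 mm.
Print-move time: 1246325.7 / 117 → 10652.4 s.
Number of layers: 168 / 0.27 → 623 (rounded up).
Layer-change overhead = 623 × 1.7, so 1059.1 s.
Total = 10652.4 + 1059.1 = 11711.5 s = 3.25 hours.

3.25 hours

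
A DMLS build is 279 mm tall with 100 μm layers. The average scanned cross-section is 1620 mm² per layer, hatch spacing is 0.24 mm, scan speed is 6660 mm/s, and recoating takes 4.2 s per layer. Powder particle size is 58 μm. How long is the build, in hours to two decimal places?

4.04 hours

Layers = ⌈279/0.1⌉ = 2790.
Per-layer scan distance = 1620 / 0.24 = 6750 mm.
Laser time per layer: 6750 / 6660 → 1.0135 s.
Time per layer = 1.0135 + 4.2 = 5.2135 s.
2790 layers × 5.2135 s/layer = 14545.665 s, i.e. 4.04 hours.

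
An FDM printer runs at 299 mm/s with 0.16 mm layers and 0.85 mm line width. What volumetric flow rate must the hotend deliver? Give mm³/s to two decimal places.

40.66

Extrusion cross-section = 0.16 × 0.85, so 0.136 mm².
Volumetric flow = 299 × 0.136 = 40.66 mm³/s.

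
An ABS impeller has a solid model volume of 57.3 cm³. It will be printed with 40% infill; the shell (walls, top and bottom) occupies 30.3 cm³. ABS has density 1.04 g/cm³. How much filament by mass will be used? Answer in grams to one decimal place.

Volume inside the shell = 57.3 − 30.3, so 27 cm³.
Infill deposited = 0.40 × 27 = 10.8 cm³.
Deposited volume = 30.3 + 10.8, so 41.1 cm³.
Mass = 41.1 × 1.04, so 42.744 g.

42.7 g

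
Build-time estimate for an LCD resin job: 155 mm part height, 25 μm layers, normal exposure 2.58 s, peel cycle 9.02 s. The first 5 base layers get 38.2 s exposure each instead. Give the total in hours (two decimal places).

Layers = ⌈155/0.025⌉ = 6200.
Burn-in layers = 5 × (38.2 + 9.02) = 236.1 s.
Remaining layers = 6195 × (2.58 + 9.02) = 71862 s.
Total = 236.1 + 71862 = 72098.1 s = 20.03 hours.

20.03 hours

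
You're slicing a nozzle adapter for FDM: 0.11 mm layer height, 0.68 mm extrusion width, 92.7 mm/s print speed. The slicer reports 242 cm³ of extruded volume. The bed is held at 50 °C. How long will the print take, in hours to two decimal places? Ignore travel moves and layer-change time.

Line area: 0.11 × 0.68 → 0.0748 mm².
Total extruded path = 242000/0.0748 = 3235294.1 mm.
Print-move time = 3235294.1 / 92.7, so 34900.7 s.
In the requested units: 34900.7 s = 9.69 hours.

9.69 hours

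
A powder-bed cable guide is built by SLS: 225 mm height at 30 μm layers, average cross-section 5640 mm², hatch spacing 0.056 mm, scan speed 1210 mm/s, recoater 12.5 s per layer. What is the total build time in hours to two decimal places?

199.45 hours

Layer count = ceil(225 / 0.03) = 7500.
Hatch length per layer: 5640 / 0.056 → 100714.3 mm.
Per-layer scan time = 100714.3 / 1210 = 83.235 s.
Time per layer: 83.235 + 12.5 → 95.735 s.
Build time = 7500 × 95.735 = 718012.5 s = 199.45 hours.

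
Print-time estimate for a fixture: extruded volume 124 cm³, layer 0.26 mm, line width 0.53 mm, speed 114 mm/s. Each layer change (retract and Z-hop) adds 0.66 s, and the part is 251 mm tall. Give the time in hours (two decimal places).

2.37 hours

Extrusion cross-section: 0.26 × 0.53 → 0.1378 mm².
Toolpath length = 124 cm³ / 0.1378 mm² = 124000 / 0.1378 = 899854.9 mm.
Extrusion time = 899854.9 / 114 = 7893.5 s.
Number of layers: 251 / 0.26 → 966 (rounded up).
Z-hop total: 966 × 0.66 → 637.56 s.
Altogether 7893.5 + 637.56 = 8531.06 s, i.e. 2.37 hours.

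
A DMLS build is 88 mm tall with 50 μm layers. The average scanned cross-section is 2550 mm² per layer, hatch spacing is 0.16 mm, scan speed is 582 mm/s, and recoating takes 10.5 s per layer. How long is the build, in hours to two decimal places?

18.52 hours

Layer count = ceil(88 / 0.05) = 1760.
Scan path per layer = 2550 / 0.16 = 15937.5 mm.
Per-layer scan time = 15937.5 / 582, so 27.384 s.
Layer cycle = 27.384 + 10.5, so 37.884 s.
Total: 1760 × 37.884 s = 66675.84 s → 18.52 hours.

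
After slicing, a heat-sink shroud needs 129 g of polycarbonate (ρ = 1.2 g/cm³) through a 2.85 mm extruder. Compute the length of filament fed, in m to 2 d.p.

Extruded volume: 129/1.2 = 107.5 cm³ (107500 mm³).
A = π r² = π × 1.425² = 6.3794 mm².
L = V/A = 107500/6.3794 = 16851.11 mm → 16.85 m.

16.85 m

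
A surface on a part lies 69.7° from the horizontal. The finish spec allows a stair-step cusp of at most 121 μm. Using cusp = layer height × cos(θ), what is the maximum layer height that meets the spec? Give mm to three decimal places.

0.349 mm

Layer height = cusp / cos(69.7°) = 0.121 / 0.3469 = 0.349 mm.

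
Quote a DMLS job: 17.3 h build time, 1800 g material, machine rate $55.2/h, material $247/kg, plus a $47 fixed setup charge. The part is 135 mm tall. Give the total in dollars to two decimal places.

Machine-time cost = 55.2 × 17.3, so $954.96.
Material charge = 247 × 1800/1000, so $444.60.
Total = 954.96 + 444.60 + 47 = $1446.56.

$1446.56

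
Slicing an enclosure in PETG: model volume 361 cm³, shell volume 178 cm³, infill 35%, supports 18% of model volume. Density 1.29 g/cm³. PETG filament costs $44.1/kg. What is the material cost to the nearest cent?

Interior volume = 361 − 178 = 183 cm³.
Infill deposited = 0.35 × 183 = 64.05 cm³.
Support = 0.18 × 361, so 64.98 cm³.
Deposited volume = 178 + 64.05 + 64.98, so 307.03 cm³.
Mass: 307.03 × 1.29 → 396.0687 g.
At $44.1/kg: 396.0687/1000 × 44.1 = $17.47.

$17.47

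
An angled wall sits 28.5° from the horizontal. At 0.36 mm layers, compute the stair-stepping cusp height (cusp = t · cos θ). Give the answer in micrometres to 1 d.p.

316.4 μm

cos(28.5°) = 0.8788, so cusp = 0.36 × 0.8788 = 0.316368 mm → 316.4 μm.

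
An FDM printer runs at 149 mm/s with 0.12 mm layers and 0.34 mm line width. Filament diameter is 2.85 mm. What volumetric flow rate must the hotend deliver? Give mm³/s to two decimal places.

Bead cross-section = 0.12 × 0.34, so 0.0408 mm².
Volumetric flow = 149 × 0.0408 = 6.08 mm³/s.

6.08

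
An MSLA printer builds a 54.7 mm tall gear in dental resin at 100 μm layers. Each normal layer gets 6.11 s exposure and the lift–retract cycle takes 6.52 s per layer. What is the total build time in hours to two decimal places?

Layers = ⌈54.7/0.1⌉ = 547.
Per-layer time: 6.11 + 6.52 → 12.63 s.
Total = 547 × 12.63 = 6908.61 s = 1.92 hours.

1.92 hours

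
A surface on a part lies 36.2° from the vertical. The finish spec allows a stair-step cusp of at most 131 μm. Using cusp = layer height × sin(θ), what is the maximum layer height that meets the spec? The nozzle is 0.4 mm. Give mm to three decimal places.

0.222 mm

sin(36.2°) = 0.5906; t_max = 0.131/0.5906 = 0.222 mm.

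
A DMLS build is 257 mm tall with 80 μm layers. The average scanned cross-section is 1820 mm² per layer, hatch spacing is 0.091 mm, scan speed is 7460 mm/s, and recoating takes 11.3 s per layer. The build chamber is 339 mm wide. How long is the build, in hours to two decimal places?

Layers = ⌈257/0.08⌉ = 3213.
Per-layer scan distance = 1820 / 0.091 = 20000 mm.
Scan time per layer: 20000 / 7460 → 2.681 s.
Layer cycle = 2.681 + 11.3, so 13.981 s.
Build time = 3213 × 13.981 = 44920.953 s = 12.48 hours.

12.48 hours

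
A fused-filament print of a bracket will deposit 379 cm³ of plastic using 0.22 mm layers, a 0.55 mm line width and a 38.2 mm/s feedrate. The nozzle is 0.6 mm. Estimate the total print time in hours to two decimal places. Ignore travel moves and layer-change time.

Extrusion cross-section: 0.22 × 0.55 → 0.121 mm².
Toolpath length = 379 cm³ / 0.121 mm² = 379000 / 0.121 = 3132231.4 mm.
Extrusion time = 3132231.4 / 38.2 = 81995.6 s.
Converting: 81995.6 s = 22.78 hours.

22.78 hours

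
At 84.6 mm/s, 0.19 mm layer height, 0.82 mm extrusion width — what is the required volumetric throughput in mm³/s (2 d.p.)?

Extrusion cross-section = 0.19 × 0.82 = 0.1558 mm².
Volumetric flow = 84.6 × 0.1558 = 13.18 mm³/s.

13.18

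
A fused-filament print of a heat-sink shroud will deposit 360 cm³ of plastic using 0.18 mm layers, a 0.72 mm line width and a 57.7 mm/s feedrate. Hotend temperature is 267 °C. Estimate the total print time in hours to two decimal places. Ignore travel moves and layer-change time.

13.37 hours

Line area: 0.18 × 0.72 → 0.1296 mm².
Total extruded path = 360000/0.1296 = 2777777.8 mm.
Print-move time = 2777777.8 / 57.7, so 48141.7 s.
48141.7 s = 13.37 hours.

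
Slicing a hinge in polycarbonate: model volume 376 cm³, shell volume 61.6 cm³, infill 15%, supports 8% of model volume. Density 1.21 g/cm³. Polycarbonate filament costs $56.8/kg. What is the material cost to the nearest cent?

Interior volume = 376 − 61.6 = 314.4 cm³.
Deposited infill = 0.15 × 314.4, so 47.16 cm³.
Support = 0.08 × 376, so 30.08 cm³.
Deposited volume: 61.6 + 47.16 + 30.08 → 138.84 cm³.
Mass: 138.84 × 1.21 → 167.9964 g.
Cost = 167.9964 g / 1000 × $56.8/kg = $9.54.

$9.54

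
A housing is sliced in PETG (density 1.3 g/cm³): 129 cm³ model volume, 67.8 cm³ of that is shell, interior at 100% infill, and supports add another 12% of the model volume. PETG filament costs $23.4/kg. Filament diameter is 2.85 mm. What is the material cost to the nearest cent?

$4.40

Infill region = 129 − 67.8 = 61.2 cm³.
Infill volume: 1.00 × 61.2 → 61.2 cm³.
Support = 0.12 × 129 = 15.48 cm³.
Total printed volume = 67.8 + 61.2 + 15.48 = 144.48 cm³.
Mass: 144.48 × 1.3 → 187.824 g.
Cost = 187.824 g / 1000 × $23.4/kg = $4.40.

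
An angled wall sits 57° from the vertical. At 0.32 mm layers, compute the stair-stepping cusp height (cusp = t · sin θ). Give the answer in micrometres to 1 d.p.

Cusp = layer height × sin(57°) = 0.32 × 0.8387 = 0.268384 mm = 268.4 μm.

268.4 μm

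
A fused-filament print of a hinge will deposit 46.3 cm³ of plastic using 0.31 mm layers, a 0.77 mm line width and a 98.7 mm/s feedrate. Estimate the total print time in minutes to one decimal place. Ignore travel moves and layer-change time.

32.8 minutes

Line area = 0.31 × 0.77 = 0.2387 mm².
Total extruded path = 46300/0.2387 = 193967.3 mm.
Time extruding: 193967.3 / 98.7 → 1965.2 s.
That's 1965.2 s → 32.8 minutes.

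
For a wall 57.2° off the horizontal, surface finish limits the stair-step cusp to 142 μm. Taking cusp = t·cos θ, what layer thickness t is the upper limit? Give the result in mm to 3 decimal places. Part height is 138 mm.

0.262 mm

t = h_c / cos θ = 0.142 / 0.5417 = 0.262 mm.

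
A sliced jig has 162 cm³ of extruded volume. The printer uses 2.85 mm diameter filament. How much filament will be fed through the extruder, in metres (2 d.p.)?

A = π r² = π × 1.425² = 6.3794 mm².
L = 162000 mm³ / 6.3794 mm² = 25394.24 mm, i.e. 25.39 m.

25.39 m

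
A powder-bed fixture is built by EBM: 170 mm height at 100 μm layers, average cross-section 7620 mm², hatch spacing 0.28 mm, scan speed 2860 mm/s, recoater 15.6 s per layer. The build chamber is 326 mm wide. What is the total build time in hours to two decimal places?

11.86 hours

Number of layers: 170 / 0.1 → 1700 (rounded up).
Hatch length per layer: 7620 / 0.28 → 27214.3 mm.
Scan time per layer: 27214.3 / 2860 → 9.5155 s.
Time per layer = 9.5155 + 15.6 = 25.1155 s.
1700 layers × 25.1155 s/layer = 42696.35 s, i.e. 11.86 hours.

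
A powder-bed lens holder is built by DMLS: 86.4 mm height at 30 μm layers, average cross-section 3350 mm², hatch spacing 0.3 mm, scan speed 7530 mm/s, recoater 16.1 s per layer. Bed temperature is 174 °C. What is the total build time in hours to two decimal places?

Layer count = ceil(86.4 / 0.03) = 2880.
Scan path per layer = 3350 / 0.3 = 11166.7 mm.
Per-layer scan time = 11166.7 / 7530, so 1.483 s.
Time per layer = 1.483 + 16.1, so 17.583 s.
2880 layers × 17.583 s/layer = 50639.04 s, i.e. 14.07 hours.

14.07 hours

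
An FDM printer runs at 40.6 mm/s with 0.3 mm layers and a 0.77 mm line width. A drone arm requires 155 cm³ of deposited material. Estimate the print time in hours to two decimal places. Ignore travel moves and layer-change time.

4.59 hours

Line area: 0.3 × 0.77 → 0.231 mm².
Toolpath length = 155 cm³ / 0.231 mm² = 155000 / 0.231 = 670995.7 mm.
Print-move time = 670995.7 / 40.6, so 16527 s.
That's 16527 s → 4.59 hours.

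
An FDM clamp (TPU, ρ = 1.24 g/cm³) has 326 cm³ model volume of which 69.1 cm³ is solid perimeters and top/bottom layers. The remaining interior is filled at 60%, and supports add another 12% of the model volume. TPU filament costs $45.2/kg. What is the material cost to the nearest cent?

Infill region = 326 − 69.1 = 256.9 cm³.
Infill volume = 0.60 × 256.9 = 154.14 cm³.
Support: 0.12 × 326 → 39.12 cm³.
Deposited volume = 69.1 + 154.14 + 39.12 = 262.36 cm³.
Mass = 262.36 × 1.24 = 325.3264 g.
At $45.2/kg: 325.3264/1000 × 45.2 = $14.70.

$14.70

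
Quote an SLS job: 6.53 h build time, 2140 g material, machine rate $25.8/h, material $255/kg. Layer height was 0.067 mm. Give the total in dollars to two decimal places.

Machine cost = 25.8 × 6.53, so $168.474.
Material charge: 255 × 2140/1000 → $545.70.
Job cost: 168.474 + 545.70 = 714.174 ≈ $714.17.

$714.17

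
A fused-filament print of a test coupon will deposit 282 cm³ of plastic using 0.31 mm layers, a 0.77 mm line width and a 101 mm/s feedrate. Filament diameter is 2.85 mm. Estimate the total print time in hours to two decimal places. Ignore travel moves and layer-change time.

3.25 hours

Bead cross-section = 0.31 × 0.77, so 0.2387 mm².
Path length: 282000 mm³ / 0.2387 mm² → 1181399.2 mm.
Print-move time: 1181399.2 / 101 → 11697 s.
That's 11697 s → 3.25 hours.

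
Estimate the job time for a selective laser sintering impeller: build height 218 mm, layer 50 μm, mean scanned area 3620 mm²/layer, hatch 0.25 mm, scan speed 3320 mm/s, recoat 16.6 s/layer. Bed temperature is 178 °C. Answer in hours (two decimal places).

25.39 hours

Layers = ⌈218/0.05⌉ = 4360.
Per-layer scan distance = 3620 / 0.25 = 14480 mm.
Scan time per layer = 14480 / 3320, so 4.3614 s.
Layer cycle = 4.3614 + 16.6, so 20.9614 s.
Build time = 4360 × 20.9614 = 91391.704 s = 25.39 hours.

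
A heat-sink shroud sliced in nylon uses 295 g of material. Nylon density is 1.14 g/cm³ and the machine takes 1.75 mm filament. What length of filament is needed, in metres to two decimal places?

107.58 m

Volume = 295 g / 1.14 g·cm⁻³ = 258.7719 cm³ = 258771.9 mm³.
Cross-section of 1.75 mm filament: π·(1.75/2)² = 2.4053 mm².
Length = 258771.9 / 2.4053 = 107584.04 mm = 107.58 m.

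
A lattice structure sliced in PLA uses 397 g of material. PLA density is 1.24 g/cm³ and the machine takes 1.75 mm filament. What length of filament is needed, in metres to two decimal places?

133.11 m

Volume = 397 g / 1.24 g·cm⁻³ = 320.1613 cm³ = 320161.3 mm³.
A = π r² = π × 0.875² = 2.4053 mm².
L = V/A = 320161.3/2.4053 = 133106.6 mm → 133.11 m.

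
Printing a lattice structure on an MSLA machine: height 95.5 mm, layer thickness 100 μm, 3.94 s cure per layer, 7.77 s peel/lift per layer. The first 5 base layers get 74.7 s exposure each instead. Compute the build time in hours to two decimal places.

Layers = ⌈95.5/0.1⌉ = 955.
Bottom layers: 5 × (74.7 + 7.77) → 412.35 s.
Regular layers = 950 × (3.94 + 7.77) = 11124.5 s.
Total = 412.35 + 11124.5 = 11536.85 s = 3.20 hours.

3.20 hours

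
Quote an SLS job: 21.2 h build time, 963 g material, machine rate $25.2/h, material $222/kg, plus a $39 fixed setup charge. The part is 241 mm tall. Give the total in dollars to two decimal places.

$787.03

Machine-time cost: 25.2 × 21.2 → $534.24.
Material charge = 222 × 963/1000 = $213.786.
Adding setup: 534.24 + 213.786 + 39 → 787.026 ≈ $787.03.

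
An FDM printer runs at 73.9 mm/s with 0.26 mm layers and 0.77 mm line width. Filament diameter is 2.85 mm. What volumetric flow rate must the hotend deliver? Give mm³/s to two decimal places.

Bead cross-section = 0.26 × 0.77, so 0.2002 mm².
Q = v·A = 73.9 × 0.2002 = 14.79 mm³/s.

14.79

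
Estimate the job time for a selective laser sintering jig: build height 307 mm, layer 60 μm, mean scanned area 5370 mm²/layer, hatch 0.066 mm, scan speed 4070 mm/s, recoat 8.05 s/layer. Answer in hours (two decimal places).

Number of layers: 307 / 0.06 → 5117 (rounded up).
Scan path per layer = 5370 / 0.066 = 81363.6 mm.
Laser time per layer = 81363.6 / 4070 = 19.9911 s.
Layer cycle = 19.9911 + 8.05, so 28.0411 s.
Total: 5117 × 28.0411 s = 143486.3087 s → 39.86 hours.

39.86 hours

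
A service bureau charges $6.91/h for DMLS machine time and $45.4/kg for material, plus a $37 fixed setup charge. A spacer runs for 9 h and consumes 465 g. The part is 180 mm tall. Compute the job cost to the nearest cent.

$120.30

Time charge = 6.91 × 9, so $62.19.
Material charge = 45.4 × 465/1000, so $21.111.
Adding setup: 62.19 + 21.111 + 37 → 120.301 ≈ $120.30.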